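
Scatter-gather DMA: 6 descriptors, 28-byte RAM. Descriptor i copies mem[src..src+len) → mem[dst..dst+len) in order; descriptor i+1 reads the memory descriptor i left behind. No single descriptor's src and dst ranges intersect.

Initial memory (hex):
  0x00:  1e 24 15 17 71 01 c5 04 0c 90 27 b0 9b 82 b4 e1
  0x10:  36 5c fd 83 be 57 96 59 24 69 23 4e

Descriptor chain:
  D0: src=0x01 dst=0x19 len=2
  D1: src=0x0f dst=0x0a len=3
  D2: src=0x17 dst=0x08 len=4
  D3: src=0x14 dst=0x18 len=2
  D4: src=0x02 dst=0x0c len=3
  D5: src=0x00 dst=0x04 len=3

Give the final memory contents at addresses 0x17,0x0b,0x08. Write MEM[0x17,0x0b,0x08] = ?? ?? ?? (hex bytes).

MEM[0x17,0x0b,0x08] = 59 15 59

D0: mem[0x19..0x1a] <- [24 15]
D1: mem[0x0a..0x0c] <- [e1 36 5c]
D2: mem[0x08..0x0b] <- [59 24 24 15]
D3: mem[0x18..0x19] <- [be 57]
D4: mem[0x0c..0x0e] <- [15 17 71]
D5: mem[0x04..0x06] <- [1e 24 15]
query mem[0x17]=0x59, mem[0x0b]=0x15, mem[0x08]=0x59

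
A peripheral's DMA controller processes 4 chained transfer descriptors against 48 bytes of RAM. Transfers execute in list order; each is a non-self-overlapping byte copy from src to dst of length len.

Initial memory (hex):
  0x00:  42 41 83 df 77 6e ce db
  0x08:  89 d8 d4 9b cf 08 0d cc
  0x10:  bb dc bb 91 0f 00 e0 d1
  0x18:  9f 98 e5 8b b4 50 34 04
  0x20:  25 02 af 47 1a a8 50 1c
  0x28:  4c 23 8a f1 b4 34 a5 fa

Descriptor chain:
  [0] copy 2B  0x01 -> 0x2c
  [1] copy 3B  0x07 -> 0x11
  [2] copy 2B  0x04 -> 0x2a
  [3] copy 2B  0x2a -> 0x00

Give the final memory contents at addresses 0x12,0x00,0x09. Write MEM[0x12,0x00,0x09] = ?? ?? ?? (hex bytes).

[0] 0x01->0x2c len=2 : 41 83
[1] 0x07->0x11 len=3 : db 89 d8
[2] 0x04->0x2a len=2 : 77 6e
[3] 0x2a->0x00 len=2 : 77 6e
query mem[0x12]=0x89, mem[0x00]=0x77, mem[0x09]=0xd8

MEM[0x12,0x00,0x09] = 89 77 d8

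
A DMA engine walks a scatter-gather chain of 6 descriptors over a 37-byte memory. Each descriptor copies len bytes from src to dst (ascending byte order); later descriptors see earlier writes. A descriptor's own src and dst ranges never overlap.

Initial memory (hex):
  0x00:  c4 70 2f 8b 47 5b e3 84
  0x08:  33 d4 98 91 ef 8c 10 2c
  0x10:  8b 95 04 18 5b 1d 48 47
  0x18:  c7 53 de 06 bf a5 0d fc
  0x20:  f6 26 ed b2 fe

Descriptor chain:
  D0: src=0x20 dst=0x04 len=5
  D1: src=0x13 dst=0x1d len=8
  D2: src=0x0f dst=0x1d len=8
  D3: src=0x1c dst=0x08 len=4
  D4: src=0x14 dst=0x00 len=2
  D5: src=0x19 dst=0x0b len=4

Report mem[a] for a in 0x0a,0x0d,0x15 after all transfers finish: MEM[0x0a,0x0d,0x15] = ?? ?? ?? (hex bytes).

#0 dst[0x04+5] := {0xf6,0x26,0xed,0xb2,0xfe}
#1 dst[0x1d+8] := {0x18,0x5b,0x1d,0x48,0x47,0xc7,0x53,0xde}
#2 dst[0x1d+8] := {0x2c,0x8b,0x95,0x04,0x18,0x5b,0x1d,0x48}
#3 dst[0x08+4] := {0xbf,0x2c,0x8b,0x95}
#4 dst[0x00+2] := {0x5b,0x1d}
#5 dst[0x0b+4] := {0x53,0xde,0x06,0xbf}
query mem[0x0a]=0x8b, mem[0x0d]=0x06, mem[0x15]=0x1d

MEM[0x0a,0x0d,0x15] = 8b 06 1d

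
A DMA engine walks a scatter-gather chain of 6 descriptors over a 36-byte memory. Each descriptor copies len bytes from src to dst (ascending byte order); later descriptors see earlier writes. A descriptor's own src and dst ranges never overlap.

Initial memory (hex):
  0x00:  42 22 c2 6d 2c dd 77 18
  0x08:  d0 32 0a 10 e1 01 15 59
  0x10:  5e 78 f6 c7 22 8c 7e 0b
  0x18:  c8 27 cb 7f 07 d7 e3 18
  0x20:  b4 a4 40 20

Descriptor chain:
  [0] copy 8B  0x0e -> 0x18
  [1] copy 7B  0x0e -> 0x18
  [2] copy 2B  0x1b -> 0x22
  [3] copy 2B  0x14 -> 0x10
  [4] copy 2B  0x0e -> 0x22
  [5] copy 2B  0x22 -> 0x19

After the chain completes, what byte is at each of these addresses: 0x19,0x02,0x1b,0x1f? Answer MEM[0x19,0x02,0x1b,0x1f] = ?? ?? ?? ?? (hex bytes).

MEM[0x19,0x02,0x1b,0x1f] = 15 c2 78 8c

  after D0: wrote 8B at 0x18 = 15595e78f6c7228c
  after D1: wrote 7B at 0x18 = 15595e78f6c722
  after D2: wrote 2B at 0x22 = 78f6
  after D3: wrote 2B at 0x10 = 228c
  after D4: wrote 2B at 0x22 = 1559
  after D5: wrote 2B at 0x19 = 1559
query mem[0x19]=0x15, mem[0x02]=0xc2, mem[0x1b]=0x78, mem[0x1f]=0x8c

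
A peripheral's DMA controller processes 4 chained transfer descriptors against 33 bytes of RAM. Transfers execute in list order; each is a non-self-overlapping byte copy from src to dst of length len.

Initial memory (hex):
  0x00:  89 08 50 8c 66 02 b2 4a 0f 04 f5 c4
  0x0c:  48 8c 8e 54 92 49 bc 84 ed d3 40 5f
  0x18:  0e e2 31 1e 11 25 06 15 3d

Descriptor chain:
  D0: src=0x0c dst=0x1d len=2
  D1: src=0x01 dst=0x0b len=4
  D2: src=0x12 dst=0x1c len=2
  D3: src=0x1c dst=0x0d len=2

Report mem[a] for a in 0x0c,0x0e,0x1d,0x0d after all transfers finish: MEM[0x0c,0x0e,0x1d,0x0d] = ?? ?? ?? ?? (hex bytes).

[0] 0x0c->0x1d len=2 : 48 8c
[1] 0x01->0x0b len=4 : 08 50 8c 66
[2] 0x12->0x1c len=2 : bc 84
[3] 0x1c->0x0d len=2 : bc 84
query mem[0x0c]=0x50, mem[0x0e]=0x84, mem[0x1d]=0x84, mem[0x0d]=0xbc

MEM[0x0c,0x0e,0x1d,0x0d] = 50 84 84 bc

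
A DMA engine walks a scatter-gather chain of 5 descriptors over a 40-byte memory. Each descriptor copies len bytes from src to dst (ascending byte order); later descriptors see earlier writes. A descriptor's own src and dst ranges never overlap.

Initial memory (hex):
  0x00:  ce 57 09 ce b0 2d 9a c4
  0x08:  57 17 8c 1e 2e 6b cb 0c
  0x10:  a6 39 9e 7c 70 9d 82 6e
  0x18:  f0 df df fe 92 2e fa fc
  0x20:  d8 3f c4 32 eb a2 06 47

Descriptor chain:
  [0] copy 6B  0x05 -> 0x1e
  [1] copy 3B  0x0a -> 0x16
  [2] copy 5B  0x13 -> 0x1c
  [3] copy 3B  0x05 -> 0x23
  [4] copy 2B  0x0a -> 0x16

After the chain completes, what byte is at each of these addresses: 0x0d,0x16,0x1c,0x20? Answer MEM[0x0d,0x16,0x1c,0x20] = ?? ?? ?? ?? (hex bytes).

D0: mem[0x1e..0x23] <- [2d 9a c4 57 17 8c]
D1: mem[0x16..0x18] <- [8c 1e 2e]
D2: mem[0x1c..0x20] <- [7c 70 9d 8c 1e]
D3: mem[0x23..0x25] <- [2d 9a c4]
D4: mem[0x16..0x17] <- [8c 1e]
query mem[0x0d]=0x6b, mem[0x16]=0x8c, mem[0x1c]=0x7c, mem[0x20]=0x1e

MEM[0x0d,0x16,0x1c,0x20] = 6b 8c 7c 1e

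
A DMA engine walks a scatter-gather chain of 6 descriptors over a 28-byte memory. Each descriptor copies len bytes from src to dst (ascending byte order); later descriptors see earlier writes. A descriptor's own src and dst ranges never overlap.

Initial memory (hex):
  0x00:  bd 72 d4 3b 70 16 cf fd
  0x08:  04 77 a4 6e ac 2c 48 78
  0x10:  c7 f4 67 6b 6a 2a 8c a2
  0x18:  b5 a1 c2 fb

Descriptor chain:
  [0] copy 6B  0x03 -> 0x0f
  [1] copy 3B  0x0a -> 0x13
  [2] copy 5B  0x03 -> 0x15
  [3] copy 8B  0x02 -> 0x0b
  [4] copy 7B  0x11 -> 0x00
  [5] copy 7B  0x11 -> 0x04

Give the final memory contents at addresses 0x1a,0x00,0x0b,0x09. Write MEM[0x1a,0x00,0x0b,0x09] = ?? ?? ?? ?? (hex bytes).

  after D0: wrote 6B at 0x0f = 3b7016cffd04
  after D1: wrote 3B at 0x13 = a46eac
  after D2: wrote 5B at 0x15 = 3b7016cffd
  after D3: wrote 8B at 0x0b = d43b7016cffd0477
  after D4: wrote 7B at 0x00 = 0477a46e3b7016
  after D5: wrote 7B at 0x04 = 0477a46e3b7016
query mem[0x1a]=0xc2, mem[0x00]=0x04, mem[0x0b]=0xd4, mem[0x09]=0x70

MEM[0x1a,0x00,0x0b,0x09] = c2 04 d4 70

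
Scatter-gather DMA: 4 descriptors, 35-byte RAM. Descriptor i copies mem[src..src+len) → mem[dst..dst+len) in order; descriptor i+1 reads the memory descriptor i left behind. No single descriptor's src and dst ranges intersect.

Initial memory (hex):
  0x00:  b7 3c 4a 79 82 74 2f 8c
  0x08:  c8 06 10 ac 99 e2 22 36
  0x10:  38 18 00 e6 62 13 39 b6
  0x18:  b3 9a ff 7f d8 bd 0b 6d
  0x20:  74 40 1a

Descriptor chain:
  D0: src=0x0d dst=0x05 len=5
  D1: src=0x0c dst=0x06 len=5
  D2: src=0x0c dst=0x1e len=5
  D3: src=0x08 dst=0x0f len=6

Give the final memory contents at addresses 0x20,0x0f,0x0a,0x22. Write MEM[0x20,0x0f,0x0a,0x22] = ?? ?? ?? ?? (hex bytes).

MEM[0x20,0x0f,0x0a,0x22] = 22 22 38 38

D0: mem[0x05..0x09] <- [e2 22 36 38 18]
D1: mem[0x06..0x0a] <- [99 e2 22 36 38]
D2: mem[0x1e..0x22] <- [99 e2 22 36 38]
D3: mem[0x0f..0x14] <- [22 36 38 ac 99 e2]
query mem[0x20]=0x22, mem[0x0f]=0x22, mem[0x0a]=0x38, mem[0x22]=0x38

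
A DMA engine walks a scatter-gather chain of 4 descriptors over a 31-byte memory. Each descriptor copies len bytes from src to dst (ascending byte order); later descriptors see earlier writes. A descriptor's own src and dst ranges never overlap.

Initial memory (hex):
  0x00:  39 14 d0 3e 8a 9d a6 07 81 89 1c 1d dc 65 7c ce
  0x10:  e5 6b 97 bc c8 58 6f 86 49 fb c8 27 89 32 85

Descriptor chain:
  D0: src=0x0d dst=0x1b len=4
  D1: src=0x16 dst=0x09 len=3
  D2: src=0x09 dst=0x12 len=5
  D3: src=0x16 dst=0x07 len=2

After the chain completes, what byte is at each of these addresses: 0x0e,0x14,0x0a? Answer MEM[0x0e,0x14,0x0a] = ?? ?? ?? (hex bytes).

MEM[0x0e,0x14,0x0a] = 7c 49 86

[0] 0x0d->0x1b len=4 : 65 7c ce e5
[1] 0x16->0x09 len=3 : 6f 86 49
[2] 0x09->0x12 len=5 : 6f 86 49 dc 65
[3] 0x16->0x07 len=2 : 65 86
query mem[0x0e]=0x7c, mem[0x14]=0x49, mem[0x0a]=0x86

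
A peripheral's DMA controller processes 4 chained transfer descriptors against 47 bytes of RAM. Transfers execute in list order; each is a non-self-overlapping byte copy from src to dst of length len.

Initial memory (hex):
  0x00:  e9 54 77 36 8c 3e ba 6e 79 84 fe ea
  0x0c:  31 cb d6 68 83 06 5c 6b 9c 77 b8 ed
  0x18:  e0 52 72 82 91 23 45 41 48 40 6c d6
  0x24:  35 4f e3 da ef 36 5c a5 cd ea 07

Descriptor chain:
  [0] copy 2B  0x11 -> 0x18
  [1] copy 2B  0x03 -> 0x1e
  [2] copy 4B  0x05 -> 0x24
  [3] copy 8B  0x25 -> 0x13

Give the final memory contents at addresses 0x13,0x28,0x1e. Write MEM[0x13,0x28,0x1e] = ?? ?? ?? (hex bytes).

MEM[0x13,0x28,0x1e] = ba ef 36

#0 dst[0x18+2] := {0x06,0x5c}
#1 dst[0x1e+2] := {0x36,0x8c}
#2 dst[0x24+4] := {0x3e,0xba,0x6e,0x79}
#3 dst[0x13+8] := {0xba,0x6e,0x79,0xef,0x36,0x5c,0xa5,0xcd}
query mem[0x13]=0xba, mem[0x28]=0xef, mem[0x1e]=0x36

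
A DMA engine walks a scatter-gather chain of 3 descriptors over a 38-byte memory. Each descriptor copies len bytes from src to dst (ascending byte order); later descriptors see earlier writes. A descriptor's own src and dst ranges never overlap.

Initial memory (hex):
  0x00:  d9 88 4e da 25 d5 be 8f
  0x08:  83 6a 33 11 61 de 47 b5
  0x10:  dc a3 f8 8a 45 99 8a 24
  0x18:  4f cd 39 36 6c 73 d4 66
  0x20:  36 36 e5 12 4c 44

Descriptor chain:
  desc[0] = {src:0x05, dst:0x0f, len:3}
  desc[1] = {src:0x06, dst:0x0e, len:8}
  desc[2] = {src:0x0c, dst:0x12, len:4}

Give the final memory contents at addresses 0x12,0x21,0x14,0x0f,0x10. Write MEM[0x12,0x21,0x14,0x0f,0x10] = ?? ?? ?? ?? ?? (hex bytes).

MEM[0x12,0x21,0x14,0x0f,0x10] = 61 36 be 8f 83

[0] 0x05->0x0f len=3 : d5 be 8f
[1] 0x06->0x0e len=8 : be 8f 83 6a 33 11 61 de
[2] 0x0c->0x12 len=4 : 61 de be 8f
query mem[0x12]=0x61, mem[0x21]=0x36, mem[0x14]=0xbe, mem[0x0f]=0x8f, mem[0x10]=0x83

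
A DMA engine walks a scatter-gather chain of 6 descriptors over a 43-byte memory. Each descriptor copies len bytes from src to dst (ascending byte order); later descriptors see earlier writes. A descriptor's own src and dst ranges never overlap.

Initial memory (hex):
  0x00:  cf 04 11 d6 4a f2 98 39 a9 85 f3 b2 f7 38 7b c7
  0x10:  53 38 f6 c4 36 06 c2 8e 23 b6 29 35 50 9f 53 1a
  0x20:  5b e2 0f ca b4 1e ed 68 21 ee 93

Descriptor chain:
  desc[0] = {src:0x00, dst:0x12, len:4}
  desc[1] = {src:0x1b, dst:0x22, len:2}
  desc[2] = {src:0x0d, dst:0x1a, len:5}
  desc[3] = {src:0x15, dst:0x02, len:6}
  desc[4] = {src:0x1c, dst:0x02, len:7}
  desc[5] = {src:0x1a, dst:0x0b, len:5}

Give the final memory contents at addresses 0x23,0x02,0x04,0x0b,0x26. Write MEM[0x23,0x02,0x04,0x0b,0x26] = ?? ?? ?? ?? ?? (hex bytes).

MEM[0x23,0x02,0x04,0x0b,0x26] = 50 c7 38 38 ed

  after D0: wrote 4B at 0x12 = cf0411d6
  after D1: wrote 2B at 0x22 = 3550
  after D2: wrote 5B at 0x1a = 387bc75338
  after D3: wrote 6B at 0x02 = d6c28e23b638
  after D4: wrote 7B at 0x02 = c753381a5be235
  after D5: wrote 5B at 0x0b = 387bc75338
query mem[0x23]=0x50, mem[0x02]=0xc7, mem[0x04]=0x38, mem[0x0b]=0x38, mem[0x26]=0xed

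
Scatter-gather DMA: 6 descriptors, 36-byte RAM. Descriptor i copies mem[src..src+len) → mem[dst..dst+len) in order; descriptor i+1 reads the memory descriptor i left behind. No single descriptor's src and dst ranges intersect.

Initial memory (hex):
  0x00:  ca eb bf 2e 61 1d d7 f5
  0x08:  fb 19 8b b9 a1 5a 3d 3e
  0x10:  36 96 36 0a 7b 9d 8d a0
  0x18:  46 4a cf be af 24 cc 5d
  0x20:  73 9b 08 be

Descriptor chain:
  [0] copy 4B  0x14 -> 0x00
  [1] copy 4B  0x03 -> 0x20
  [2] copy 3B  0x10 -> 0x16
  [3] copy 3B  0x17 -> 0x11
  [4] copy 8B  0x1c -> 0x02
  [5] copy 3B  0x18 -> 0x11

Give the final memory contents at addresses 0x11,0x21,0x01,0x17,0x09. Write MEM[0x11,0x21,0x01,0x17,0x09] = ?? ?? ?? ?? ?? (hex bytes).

MEM[0x11,0x21,0x01,0x17,0x09] = 36 61 9d 96 d7

  after D0: wrote 4B at 0x00 = 7b9d8da0
  after D1: wrote 4B at 0x20 = a0611dd7
  after D2: wrote 3B at 0x16 = 369636
  after D3: wrote 3B at 0x11 = 96364a
  after D4: wrote 8B at 0x02 = af24cc5da0611dd7
  after D5: wrote 3B at 0x11 = 364acf
query mem[0x11]=0x36, mem[0x21]=0x61, mem[0x01]=0x9d, mem[0x17]=0x96, mem[0x09]=0xd7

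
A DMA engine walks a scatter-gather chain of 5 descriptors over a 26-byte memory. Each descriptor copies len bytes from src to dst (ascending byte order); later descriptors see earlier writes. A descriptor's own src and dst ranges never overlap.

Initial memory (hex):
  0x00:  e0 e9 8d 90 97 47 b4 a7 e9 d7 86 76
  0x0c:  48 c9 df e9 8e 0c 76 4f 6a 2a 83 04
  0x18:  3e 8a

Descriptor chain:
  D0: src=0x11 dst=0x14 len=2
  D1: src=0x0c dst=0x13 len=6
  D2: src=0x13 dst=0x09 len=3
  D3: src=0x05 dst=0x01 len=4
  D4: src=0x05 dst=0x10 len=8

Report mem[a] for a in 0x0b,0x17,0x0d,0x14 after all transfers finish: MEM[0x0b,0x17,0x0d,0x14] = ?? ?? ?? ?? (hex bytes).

  after D0: wrote 2B at 0x14 = 0c76
  after D1: wrote 6B at 0x13 = 48c9dfe98e0c
  after D2: wrote 3B at 0x09 = 48c9df
  after D3: wrote 4B at 0x01 = 47b4a7e9
  after D4: wrote 8B at 0x10 = 47b4a7e948c9df48
query mem[0x0b]=0xdf, mem[0x17]=0x48, mem[0x0d]=0xc9, mem[0x14]=0x48

MEM[0x0b,0x17,0x0d,0x14] = df 48 c9 48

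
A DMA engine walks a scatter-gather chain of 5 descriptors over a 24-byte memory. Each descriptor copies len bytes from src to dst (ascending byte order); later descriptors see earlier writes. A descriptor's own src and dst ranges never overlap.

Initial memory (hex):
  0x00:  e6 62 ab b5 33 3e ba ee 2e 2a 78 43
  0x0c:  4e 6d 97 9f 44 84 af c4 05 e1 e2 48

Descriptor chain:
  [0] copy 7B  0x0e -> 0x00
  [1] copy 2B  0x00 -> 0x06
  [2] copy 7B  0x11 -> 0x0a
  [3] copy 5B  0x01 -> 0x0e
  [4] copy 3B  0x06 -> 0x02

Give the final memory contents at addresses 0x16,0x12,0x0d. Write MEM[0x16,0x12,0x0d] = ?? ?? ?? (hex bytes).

  after D0: wrote 7B at 0x00 = 979f4484afc405
  after D1: wrote 2B at 0x06 = 979f
  after D2: wrote 7B at 0x0a = 84afc405e1e248
  after D3: wrote 5B at 0x0e = 9f4484afc4
  after D4: wrote 3B at 0x02 = 979f2e
query mem[0x16]=0xe2, mem[0x12]=0xc4, mem[0x0d]=0x05

MEM[0x16,0x12,0x0d] = e2 c4 05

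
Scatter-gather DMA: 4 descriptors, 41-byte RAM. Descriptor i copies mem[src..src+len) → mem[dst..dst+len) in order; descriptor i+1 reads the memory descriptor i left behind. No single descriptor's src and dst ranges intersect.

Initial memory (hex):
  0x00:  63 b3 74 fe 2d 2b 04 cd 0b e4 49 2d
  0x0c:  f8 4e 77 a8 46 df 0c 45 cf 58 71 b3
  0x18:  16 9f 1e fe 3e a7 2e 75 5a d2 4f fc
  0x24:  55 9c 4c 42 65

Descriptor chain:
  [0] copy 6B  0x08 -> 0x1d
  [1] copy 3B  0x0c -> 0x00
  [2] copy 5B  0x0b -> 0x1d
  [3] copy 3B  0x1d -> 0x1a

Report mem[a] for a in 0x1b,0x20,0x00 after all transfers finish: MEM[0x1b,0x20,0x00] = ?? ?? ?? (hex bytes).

#0 dst[0x1d+6] := {0x0b,0xe4,0x49,0x2d,0xf8,0x4e}
#1 dst[0x00+3] := {0xf8,0x4e,0x77}
#2 dst[0x1d+5] := {0x2d,0xf8,0x4e,0x77,0xa8}
#3 dst[0x1a+3] := {0x2d,0xf8,0x4e}
query mem[0x1b]=0xf8, mem[0x20]=0x77, mem[0x00]=0xf8

MEM[0x1b,0x20,0x00] = f8 77 f8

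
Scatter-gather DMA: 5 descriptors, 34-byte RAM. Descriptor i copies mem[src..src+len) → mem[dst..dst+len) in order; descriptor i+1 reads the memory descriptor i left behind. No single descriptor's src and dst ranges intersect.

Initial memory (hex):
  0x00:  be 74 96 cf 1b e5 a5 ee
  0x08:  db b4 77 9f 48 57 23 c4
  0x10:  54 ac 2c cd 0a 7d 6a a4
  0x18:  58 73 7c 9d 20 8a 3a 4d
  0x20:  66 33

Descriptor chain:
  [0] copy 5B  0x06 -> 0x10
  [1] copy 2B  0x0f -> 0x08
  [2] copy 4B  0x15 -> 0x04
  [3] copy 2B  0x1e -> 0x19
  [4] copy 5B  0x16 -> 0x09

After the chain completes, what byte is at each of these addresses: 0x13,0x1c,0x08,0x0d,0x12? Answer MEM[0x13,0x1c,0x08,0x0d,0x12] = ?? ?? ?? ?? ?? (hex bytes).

[0] 0x06->0x10 len=5 : a5 ee db b4 77
[1] 0x0f->0x08 len=2 : c4 a5
[2] 0x15->0x04 len=4 : 7d 6a a4 58
[3] 0x1e->0x19 len=2 : 3a 4d
[4] 0x16->0x09 len=5 : 6a a4 58 3a 4d
query mem[0x13]=0xb4, mem[0x1c]=0x20, mem[0x08]=0xc4, mem[0x0d]=0x4d, mem[0x12]=0xdb

MEM[0x13,0x1c,0x08,0x0d,0x12] = b4 20 c4 4d db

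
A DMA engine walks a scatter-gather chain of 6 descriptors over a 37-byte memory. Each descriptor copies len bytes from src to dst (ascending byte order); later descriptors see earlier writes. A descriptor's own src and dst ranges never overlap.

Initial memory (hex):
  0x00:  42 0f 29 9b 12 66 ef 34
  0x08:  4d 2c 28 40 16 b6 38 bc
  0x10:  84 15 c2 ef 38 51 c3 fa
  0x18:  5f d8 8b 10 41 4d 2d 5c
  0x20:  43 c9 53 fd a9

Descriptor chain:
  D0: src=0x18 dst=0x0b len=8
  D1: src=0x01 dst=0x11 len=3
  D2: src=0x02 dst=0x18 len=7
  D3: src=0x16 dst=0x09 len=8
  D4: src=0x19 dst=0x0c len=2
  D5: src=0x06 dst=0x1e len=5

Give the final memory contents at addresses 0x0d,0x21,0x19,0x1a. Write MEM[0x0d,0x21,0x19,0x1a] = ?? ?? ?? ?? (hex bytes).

MEM[0x0d,0x21,0x19,0x1a] = 12 c3 9b 12

#0 dst[0x0b+8] := {0x5f,0xd8,0x8b,0x10,0x41,0x4d,0x2d,0x5c}
#1 dst[0x11+3] := {0x0f,0x29,0x9b}
#2 dst[0x18+7] := {0x29,0x9b,0x12,0x66,0xef,0x34,0x4d}
#3 dst[0x09+8] := {0xc3,0xfa,0x29,0x9b,0x12,0x66,0xef,0x34}
#4 dst[0x0c+2] := {0x9b,0x12}
#5 dst[0x1e+5] := {0xef,0x34,0x4d,0xc3,0xfa}
query mem[0x0d]=0x12, mem[0x21]=0xc3, mem[0x19]=0x9b, mem[0x1a]=0x12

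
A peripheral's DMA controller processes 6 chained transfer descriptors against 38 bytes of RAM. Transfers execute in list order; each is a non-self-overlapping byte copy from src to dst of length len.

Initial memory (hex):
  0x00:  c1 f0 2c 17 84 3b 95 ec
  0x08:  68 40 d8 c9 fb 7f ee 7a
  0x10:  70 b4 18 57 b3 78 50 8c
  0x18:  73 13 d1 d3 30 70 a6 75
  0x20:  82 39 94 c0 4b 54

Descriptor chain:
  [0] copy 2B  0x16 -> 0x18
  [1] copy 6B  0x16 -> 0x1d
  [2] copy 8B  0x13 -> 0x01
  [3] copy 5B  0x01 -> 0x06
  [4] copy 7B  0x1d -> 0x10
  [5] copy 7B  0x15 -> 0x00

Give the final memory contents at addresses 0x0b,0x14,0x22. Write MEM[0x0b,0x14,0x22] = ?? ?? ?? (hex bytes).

MEM[0x0b,0x14,0x22] = c9 d1 d3

D0: mem[0x18..0x19] <- [50 8c]
D1: mem[0x1d..0x22] <- [50 8c 50 8c d1 d3]
D2: mem[0x01..0x08] <- [57 b3 78 50 8c 50 8c d1]
D3: mem[0x06..0x0a] <- [57 b3 78 50 8c]
D4: mem[0x10..0x16] <- [50 8c 50 8c d1 d3 c0]
D5: mem[0x00..0x06] <- [d3 c0 8c 50 8c d1 d3]
query mem[0x0b]=0xc9, mem[0x14]=0xd1, mem[0x22]=0xd3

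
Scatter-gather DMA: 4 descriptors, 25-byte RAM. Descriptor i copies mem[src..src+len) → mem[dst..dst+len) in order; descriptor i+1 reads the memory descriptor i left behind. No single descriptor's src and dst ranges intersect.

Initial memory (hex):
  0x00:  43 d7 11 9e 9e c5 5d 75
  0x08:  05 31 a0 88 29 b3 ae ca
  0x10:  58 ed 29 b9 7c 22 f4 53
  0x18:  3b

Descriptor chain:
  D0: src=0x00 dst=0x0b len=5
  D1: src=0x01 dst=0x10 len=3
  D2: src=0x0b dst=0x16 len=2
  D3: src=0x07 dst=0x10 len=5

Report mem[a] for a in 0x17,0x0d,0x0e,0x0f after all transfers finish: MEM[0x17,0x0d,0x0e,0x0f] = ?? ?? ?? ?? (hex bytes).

[0] 0x00->0x0b len=5 : 43 d7 11 9e 9e
[1] 0x01->0x10 len=3 : d7 11 9e
[2] 0x0b->0x16 len=2 : 43 d7
[3] 0x07->0x10 len=5 : 75 05 31 a0 43
query mem[0x17]=0xd7, mem[0x0d]=0x11, mem[0x0e]=0x9e, mem[0x0f]=0x9e

MEM[0x17,0x0d,0x0e,0x0f] = d7 11 9e 9e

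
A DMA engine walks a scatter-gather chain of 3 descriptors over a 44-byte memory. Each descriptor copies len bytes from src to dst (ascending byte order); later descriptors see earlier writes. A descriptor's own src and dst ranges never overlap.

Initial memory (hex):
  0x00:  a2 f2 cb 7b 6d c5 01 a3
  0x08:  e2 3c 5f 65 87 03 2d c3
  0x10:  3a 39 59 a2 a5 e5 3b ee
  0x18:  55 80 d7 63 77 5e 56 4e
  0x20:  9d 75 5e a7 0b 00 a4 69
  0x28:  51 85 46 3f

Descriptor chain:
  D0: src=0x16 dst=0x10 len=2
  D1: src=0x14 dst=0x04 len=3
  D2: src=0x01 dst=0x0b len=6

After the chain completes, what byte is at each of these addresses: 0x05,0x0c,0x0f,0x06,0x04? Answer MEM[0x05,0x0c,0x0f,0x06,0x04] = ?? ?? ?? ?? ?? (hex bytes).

#0 dst[0x10+2] := {0x3b,0xee}
#1 dst[0x04+3] := {0xa5,0xe5,0x3b}
#2 dst[0x0b+6] := {0xf2,0xcb,0x7b,0xa5,0xe5,0x3b}
query mem[0x05]=0xe5, mem[0x0c]=0xcb, mem[0x0f]=0xe5, mem[0x06]=0x3b, mem[0x04]=0xa5

MEM[0x05,0x0c,0x0f,0x06,0x04] = e5 cb e5 3b a5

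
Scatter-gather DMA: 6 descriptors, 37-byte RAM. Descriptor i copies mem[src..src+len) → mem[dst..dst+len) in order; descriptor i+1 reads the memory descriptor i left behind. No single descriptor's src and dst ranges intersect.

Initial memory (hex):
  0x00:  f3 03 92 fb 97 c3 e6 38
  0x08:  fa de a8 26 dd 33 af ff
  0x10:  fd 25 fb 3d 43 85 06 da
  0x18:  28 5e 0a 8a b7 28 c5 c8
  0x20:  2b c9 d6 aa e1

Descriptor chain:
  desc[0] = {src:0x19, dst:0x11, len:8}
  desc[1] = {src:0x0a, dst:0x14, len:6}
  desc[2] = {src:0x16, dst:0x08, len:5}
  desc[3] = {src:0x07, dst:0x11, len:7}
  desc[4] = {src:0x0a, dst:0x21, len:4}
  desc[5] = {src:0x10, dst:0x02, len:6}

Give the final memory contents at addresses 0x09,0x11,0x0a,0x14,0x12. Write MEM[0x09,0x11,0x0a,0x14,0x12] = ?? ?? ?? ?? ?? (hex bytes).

  after D0: wrote 8B at 0x11 = 5e0a8ab728c5c82b
  after D1: wrote 6B at 0x14 = a826dd33afff
  after D2: wrote 5B at 0x08 = dd33afff0a
  after D3: wrote 7B at 0x11 = 38dd33afff0a33
  after D4: wrote 4B at 0x21 = afff0a33
  after D5: wrote 6B at 0x02 = fd38dd33afff
query mem[0x09]=0x33, mem[0x11]=0x38, mem[0x0a]=0xaf, mem[0x14]=0xaf, mem[0x12]=0xdd

MEM[0x09,0x11,0x0a,0x14,0x12] = 33 38 af af dd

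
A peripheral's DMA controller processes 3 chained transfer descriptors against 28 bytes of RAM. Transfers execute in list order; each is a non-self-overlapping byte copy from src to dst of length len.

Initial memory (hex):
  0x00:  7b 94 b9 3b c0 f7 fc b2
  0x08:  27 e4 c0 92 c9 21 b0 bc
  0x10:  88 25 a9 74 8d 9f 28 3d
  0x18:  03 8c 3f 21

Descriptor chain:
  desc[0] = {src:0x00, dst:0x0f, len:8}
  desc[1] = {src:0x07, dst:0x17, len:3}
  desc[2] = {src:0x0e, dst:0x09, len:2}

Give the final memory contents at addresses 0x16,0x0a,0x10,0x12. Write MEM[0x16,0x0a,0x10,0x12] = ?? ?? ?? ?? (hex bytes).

  after D0: wrote 8B at 0x0f = 7b94b93bc0f7fcb2
  after D1: wrote 3B at 0x17 = b227e4
  after D2: wrote 2B at 0x09 = b07b
query mem[0x16]=0xb2, mem[0x0a]=0x7b, mem[0x10]=0x94, mem[0x12]=0x3b

MEM[0x16,0x0a,0x10,0x12] = b2 7b 94 3b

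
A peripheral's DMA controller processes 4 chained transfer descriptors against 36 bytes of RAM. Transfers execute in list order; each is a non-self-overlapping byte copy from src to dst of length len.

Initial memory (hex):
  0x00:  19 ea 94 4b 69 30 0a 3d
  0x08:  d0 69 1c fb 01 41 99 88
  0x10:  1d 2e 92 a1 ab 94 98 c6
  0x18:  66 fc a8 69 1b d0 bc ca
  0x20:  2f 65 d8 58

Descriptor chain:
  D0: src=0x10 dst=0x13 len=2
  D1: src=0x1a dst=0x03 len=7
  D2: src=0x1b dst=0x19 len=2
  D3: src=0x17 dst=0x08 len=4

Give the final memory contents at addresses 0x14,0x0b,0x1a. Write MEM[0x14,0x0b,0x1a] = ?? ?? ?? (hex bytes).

MEM[0x14,0x0b,0x1a] = 2e 1b 1b

  after D0: wrote 2B at 0x13 = 1d2e
  after D1: wrote 7B at 0x03 = a8691bd0bcca2f
  after D2: wrote 2B at 0x19 = 691b
  after D3: wrote 4B at 0x08 = c666691b
query mem[0x14]=0x2e, mem[0x0b]=0x1b, mem[0x1a]=0x1b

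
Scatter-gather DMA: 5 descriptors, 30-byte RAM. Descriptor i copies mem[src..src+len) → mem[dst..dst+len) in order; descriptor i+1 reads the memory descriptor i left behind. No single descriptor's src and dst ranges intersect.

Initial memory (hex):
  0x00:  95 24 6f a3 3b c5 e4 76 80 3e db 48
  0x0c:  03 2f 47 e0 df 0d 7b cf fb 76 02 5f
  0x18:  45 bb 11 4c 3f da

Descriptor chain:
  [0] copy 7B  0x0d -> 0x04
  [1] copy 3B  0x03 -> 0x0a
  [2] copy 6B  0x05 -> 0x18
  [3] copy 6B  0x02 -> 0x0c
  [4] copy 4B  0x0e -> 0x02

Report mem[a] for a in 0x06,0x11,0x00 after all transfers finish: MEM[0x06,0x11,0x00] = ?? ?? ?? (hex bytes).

MEM[0x06,0x11,0x00] = e0 df 95

  after D0: wrote 7B at 0x04 = 2f47e0df0d7bcf
  after D1: wrote 3B at 0x0a = a32f47
  after D2: wrote 6B at 0x18 = 47e0df0d7ba3
  after D3: wrote 6B at 0x0c = 6fa32f47e0df
  after D4: wrote 4B at 0x02 = 2f47e0df
query mem[0x06]=0xe0, mem[0x11]=0xdf, mem[0x00]=0x95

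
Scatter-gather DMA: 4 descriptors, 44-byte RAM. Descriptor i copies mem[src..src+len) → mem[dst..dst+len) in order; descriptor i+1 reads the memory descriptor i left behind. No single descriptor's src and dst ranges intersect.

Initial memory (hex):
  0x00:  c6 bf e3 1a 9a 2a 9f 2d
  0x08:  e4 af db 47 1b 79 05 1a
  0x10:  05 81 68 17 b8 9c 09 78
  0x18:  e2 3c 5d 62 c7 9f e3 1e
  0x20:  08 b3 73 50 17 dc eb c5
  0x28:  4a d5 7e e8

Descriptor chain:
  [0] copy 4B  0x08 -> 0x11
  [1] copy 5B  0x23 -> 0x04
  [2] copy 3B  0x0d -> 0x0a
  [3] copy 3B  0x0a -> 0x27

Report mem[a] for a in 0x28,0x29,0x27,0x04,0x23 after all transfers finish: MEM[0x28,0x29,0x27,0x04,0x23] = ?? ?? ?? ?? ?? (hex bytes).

D0: mem[0x11..0x14] <- [e4 af db 47]
D1: mem[0x04..0x08] <- [50 17 dc eb c5]
D2: mem[0x0a..0x0c] <- [79 05 1a]
D3: mem[0x27..0x29] <- [79 05 1a]
query mem[0x28]=0x05, mem[0x29]=0x1a, mem[0x27]=0x79, mem[0x04]=0x50, mem[0x23]=0x50

MEM[0x28,0x29,0x27,0x04,0x23] = 05 1a 79 50 50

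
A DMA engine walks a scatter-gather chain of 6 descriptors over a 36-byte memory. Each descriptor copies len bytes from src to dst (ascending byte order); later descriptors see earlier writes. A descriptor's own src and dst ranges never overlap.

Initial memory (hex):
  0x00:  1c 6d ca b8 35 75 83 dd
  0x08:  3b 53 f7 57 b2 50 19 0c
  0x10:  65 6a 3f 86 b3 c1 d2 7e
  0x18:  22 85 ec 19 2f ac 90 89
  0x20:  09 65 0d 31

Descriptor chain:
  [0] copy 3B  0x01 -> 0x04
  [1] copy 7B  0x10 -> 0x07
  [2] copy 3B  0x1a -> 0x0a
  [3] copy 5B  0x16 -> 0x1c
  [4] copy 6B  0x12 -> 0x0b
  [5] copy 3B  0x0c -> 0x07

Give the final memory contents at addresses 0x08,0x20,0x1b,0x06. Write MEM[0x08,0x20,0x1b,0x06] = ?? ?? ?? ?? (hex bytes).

MEM[0x08,0x20,0x1b,0x06] = b3 ec 19 b8

#0 dst[0x04+3] := {0x6d,0xca,0xb8}
#1 dst[0x07+7] := {0x65,0x6a,0x3f,0x86,0xb3,0xc1,0xd2}
#2 dst[0x0a+3] := {0xec,0x19,0x2f}
#3 dst[0x1c+5] := {0xd2,0x7e,0x22,0x85,0xec}
#4 dst[0x0b+6] := {0x3f,0x86,0xb3,0xc1,0xd2,0x7e}
#5 dst[0x07+3] := {0x86,0xb3,0xc1}
query mem[0x08]=0xb3, mem[0x20]=0xec, mem[0x1b]=0x19, mem[0x06]=0xb8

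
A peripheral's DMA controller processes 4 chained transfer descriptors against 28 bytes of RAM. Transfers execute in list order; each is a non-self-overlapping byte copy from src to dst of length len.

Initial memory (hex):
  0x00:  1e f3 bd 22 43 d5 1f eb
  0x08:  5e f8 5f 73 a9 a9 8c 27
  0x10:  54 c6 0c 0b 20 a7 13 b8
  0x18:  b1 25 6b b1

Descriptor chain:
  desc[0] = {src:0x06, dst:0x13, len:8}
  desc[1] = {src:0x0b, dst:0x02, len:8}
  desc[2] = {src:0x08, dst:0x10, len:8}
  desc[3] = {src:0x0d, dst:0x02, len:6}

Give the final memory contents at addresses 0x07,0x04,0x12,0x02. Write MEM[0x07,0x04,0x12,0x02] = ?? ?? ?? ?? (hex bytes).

D0: mem[0x13..0x1a] <- [1f eb 5e f8 5f 73 a9 a9]
D1: mem[0x02..0x09] <- [73 a9 a9 8c 27 54 c6 0c]
D2: mem[0x10..0x17] <- [c6 0c 5f 73 a9 a9 8c 27]
D3: mem[0x02..0x07] <- [a9 8c 27 c6 0c 5f]
query mem[0x07]=0x5f, mem[0x04]=0x27, mem[0x12]=0x5f, mem[0x02]=0xa9

MEM[0x07,0x04,0x12,0x02] = 5f 27 5f a9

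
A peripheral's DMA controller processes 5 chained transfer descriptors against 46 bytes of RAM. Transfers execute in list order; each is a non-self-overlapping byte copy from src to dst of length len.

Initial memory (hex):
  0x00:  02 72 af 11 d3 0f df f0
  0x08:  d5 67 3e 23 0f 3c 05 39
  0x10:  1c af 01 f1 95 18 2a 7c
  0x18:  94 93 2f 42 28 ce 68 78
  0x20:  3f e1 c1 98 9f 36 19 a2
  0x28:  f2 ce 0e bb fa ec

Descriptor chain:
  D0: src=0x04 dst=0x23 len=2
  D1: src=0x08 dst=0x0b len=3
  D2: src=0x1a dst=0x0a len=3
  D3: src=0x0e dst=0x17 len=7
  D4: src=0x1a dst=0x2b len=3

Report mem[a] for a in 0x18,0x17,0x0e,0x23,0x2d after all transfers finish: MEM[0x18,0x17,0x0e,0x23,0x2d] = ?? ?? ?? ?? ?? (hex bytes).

MEM[0x18,0x17,0x0e,0x23,0x2d] = 39 05 05 d3 f1

#0 dst[0x23+2] := {0xd3,0x0f}
#1 dst[0x0b+3] := {0xd5,0x67,0x3e}
#2 dst[0x0a+3] := {0x2f,0x42,0x28}
#3 dst[0x17+7] := {0x05,0x39,0x1c,0xaf,0x01,0xf1,0x95}
#4 dst[0x2b+3] := {0xaf,0x01,0xf1}
query mem[0x18]=0x39, mem[0x17]=0x05, mem[0x0e]=0x05, mem[0x23]=0xd3, mem[0x2d]=0xf1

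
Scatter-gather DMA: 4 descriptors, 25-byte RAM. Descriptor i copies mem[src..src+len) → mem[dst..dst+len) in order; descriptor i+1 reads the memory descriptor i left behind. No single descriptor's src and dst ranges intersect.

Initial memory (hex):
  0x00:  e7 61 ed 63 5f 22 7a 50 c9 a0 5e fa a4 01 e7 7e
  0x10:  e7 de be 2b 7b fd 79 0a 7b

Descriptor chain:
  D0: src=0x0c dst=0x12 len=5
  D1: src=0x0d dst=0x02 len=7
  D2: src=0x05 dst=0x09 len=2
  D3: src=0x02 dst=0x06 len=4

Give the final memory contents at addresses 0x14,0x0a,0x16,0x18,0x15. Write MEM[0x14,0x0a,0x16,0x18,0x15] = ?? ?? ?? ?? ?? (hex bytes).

MEM[0x14,0x0a,0x16,0x18,0x15] = e7 de e7 7b 7e

[0] 0x0c->0x12 len=5 : a4 01 e7 7e e7
[1] 0x0d->0x02 len=7 : 01 e7 7e e7 de a4 01
[2] 0x05->0x09 len=2 : e7 de
[3] 0x02->0x06 len=4 : 01 e7 7e e7
query mem[0x14]=0xe7, mem[0x0a]=0xde, mem[0x16]=0xe7, mem[0x18]=0x7b, mem[0x15]=0x7e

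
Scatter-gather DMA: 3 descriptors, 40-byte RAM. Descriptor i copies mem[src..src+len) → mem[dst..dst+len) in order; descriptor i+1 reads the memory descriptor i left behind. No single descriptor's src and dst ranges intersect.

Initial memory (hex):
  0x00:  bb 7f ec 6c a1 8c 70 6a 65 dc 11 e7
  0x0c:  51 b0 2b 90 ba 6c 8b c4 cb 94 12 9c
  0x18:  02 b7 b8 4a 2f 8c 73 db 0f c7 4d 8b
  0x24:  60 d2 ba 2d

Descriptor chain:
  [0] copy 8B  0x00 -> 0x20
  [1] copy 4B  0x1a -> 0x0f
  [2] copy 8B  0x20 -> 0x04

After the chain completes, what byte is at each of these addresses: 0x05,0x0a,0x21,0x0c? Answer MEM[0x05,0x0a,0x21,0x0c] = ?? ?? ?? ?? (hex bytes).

MEM[0x05,0x0a,0x21,0x0c] = 7f 70 7f 51

[0] 0x00->0x20 len=8 : bb 7f ec 6c a1 8c 70 6a
[1] 0x1a->0x0f len=4 : b8 4a 2f 8c
[2] 0x20->0x04 len=8 : bb 7f ec 6c a1 8c 70 6a
query mem[0x05]=0x7f, mem[0x0a]=0x70, mem[0x21]=0x7f, mem[0x0c]=0x51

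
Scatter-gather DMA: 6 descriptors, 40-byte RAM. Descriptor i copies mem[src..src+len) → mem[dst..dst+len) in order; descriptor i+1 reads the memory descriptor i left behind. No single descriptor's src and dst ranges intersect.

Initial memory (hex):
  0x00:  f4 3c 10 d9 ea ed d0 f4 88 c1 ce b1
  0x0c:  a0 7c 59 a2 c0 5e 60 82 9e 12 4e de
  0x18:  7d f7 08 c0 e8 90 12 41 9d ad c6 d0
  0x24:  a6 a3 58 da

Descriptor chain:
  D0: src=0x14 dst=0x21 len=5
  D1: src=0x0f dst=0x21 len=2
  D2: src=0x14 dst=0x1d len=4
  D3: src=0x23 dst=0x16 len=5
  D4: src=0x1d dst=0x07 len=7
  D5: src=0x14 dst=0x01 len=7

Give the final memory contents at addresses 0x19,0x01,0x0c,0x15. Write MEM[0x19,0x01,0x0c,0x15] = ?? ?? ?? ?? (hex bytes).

MEM[0x19,0x01,0x0c,0x15] = 58 9e c0 12

[0] 0x14->0x21 len=5 : 9e 12 4e de 7d
[1] 0x0f->0x21 len=2 : a2 c0
[2] 0x14->0x1d len=4 : 9e 12 4e de
[3] 0x23->0x16 len=5 : 4e de 7d 58 da
[4] 0x1d->0x07 len=7 : 9e 12 4e de a2 c0 4e
[5] 0x14->0x01 len=7 : 9e 12 4e de 7d 58 da
query mem[0x19]=0x58, mem[0x01]=0x9e, mem[0x0c]=0xc0, mem[0x15]=0x12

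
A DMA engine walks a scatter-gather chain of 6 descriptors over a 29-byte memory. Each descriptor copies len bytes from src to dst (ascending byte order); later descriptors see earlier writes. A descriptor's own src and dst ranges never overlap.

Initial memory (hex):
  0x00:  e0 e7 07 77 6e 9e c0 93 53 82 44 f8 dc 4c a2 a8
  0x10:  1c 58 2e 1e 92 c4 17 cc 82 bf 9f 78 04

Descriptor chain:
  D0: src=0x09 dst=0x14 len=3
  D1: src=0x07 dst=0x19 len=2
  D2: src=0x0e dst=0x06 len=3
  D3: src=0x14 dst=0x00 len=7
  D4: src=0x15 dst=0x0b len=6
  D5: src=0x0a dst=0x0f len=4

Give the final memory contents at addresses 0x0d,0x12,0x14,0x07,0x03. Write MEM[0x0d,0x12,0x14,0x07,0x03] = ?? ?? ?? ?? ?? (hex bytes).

MEM[0x0d,0x12,0x14,0x07,0x03] = cc cc 82 a8 cc

D0: mem[0x14..0x16] <- [82 44 f8]
D1: mem[0x19..0x1a] <- [93 53]
D2: mem[0x06..0x08] <- [a2 a8 1c]
D3: mem[0x00..0x06] <- [82 44 f8 cc 82 93 53]
D4: mem[0x0b..0x10] <- [44 f8 cc 82 93 53]
D5: mem[0x0f..0x12] <- [44 44 f8 cc]
query mem[0x0d]=0xcc, mem[0x12]=0xcc, mem[0x14]=0x82, mem[0x07]=0xa8, mem[0x03]=0xcc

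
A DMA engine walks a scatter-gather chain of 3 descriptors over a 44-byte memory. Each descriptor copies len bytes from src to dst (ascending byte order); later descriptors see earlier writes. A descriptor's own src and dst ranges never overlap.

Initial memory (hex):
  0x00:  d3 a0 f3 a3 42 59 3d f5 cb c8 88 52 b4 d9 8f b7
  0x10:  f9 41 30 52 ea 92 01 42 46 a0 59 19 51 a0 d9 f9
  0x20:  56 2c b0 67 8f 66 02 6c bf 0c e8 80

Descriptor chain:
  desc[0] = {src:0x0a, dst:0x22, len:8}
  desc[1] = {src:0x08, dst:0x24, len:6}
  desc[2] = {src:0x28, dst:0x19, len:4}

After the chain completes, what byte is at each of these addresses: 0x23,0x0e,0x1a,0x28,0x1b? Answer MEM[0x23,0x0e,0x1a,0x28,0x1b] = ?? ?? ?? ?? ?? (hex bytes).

MEM[0x23,0x0e,0x1a,0x28,0x1b] = 52 8f d9 b4 e8

D0: mem[0x22..0x29] <- [88 52 b4 d9 8f b7 f9 41]
D1: mem[0x24..0x29] <- [cb c8 88 52 b4 d9]
D2: mem[0x19..0x1c] <- [b4 d9 e8 80]
query mem[0x23]=0x52, mem[0x0e]=0x8f, mem[0x1a]=0xd9, mem[0x28]=0xb4, mem[0x1b]=0xe8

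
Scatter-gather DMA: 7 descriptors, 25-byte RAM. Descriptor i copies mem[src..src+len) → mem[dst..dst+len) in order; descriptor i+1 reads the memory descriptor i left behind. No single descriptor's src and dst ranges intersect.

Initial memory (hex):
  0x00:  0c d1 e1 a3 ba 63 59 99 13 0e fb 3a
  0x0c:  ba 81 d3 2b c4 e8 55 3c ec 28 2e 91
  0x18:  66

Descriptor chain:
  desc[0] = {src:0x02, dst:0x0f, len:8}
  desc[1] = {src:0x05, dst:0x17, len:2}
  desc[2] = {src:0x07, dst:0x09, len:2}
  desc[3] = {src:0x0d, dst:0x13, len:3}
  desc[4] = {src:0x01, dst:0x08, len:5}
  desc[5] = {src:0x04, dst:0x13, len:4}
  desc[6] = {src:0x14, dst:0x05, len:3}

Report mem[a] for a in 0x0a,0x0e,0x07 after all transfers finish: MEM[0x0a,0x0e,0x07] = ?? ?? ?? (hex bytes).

MEM[0x0a,0x0e,0x07] = a3 d3 99

D0: mem[0x0f..0x16] <- [e1 a3 ba 63 59 99 13 0e]
D1: mem[0x17..0x18] <- [63 59]
D2: mem[0x09..0x0a] <- [99 13]
D3: mem[0x13..0x15] <- [81 d3 e1]
D4: mem[0x08..0x0c] <- [d1 e1 a3 ba 63]
D5: mem[0x13..0x16] <- [ba 63 59 99]
D6: mem[0x05..0x07] <- [63 59 99]
query mem[0x0a]=0xa3, mem[0x0e]=0xd3, mem[0x07]=0x99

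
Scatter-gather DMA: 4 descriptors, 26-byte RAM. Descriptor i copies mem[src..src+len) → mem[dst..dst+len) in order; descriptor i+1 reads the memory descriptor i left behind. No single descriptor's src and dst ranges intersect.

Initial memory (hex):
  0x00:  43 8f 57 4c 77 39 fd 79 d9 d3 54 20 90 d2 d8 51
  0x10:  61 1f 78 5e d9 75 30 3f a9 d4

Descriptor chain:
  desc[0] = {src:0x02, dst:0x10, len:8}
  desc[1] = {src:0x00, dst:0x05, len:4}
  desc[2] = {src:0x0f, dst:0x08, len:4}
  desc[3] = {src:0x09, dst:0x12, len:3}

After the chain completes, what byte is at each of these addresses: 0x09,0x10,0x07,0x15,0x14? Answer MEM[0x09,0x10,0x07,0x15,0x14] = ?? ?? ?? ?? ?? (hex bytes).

#0 dst[0x10+8] := {0x57,0x4c,0x77,0x39,0xfd,0x79,0xd9,0xd3}
#1 dst[0x05+4] := {0x43,0x8f,0x57,0x4c}
#2 dst[0x08+4] := {0x51,0x57,0x4c,0x77}
#3 dst[0x12+3] := {0x57,0x4c,0x77}
query mem[0x09]=0x57, mem[0x10]=0x57, mem[0x07]=0x57, mem[0x15]=0x79, mem[0x14]=0x77

MEM[0x09,0x10,0x07,0x15,0x14] = 57 57 57 79 77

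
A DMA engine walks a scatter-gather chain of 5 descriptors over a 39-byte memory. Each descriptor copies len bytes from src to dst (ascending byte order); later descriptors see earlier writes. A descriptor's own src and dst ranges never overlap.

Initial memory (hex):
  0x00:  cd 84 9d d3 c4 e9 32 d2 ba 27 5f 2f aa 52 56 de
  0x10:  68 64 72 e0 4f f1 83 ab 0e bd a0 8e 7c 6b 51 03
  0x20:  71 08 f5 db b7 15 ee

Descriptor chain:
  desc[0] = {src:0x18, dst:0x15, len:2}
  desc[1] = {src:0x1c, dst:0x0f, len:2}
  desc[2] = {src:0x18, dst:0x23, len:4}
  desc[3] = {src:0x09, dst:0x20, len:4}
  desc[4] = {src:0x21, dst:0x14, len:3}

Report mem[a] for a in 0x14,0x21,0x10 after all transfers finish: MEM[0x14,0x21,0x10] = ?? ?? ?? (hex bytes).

MEM[0x14,0x21,0x10] = 5f 5f 6b

#0 dst[0x15+2] := {0x0e,0xbd}
#1 dst[0x0f+2] := {0x7c,0x6b}
#2 dst[0x23+4] := {0x0e,0xbd,0xa0,0x8e}
#3 dst[0x20+4] := {0x27,0x5f,0x2f,0xaa}
#4 dst[0x14+3] := {0x5f,0x2f,0xaa}
query mem[0x14]=0x5f, mem[0x21]=0x5f, mem[0x10]=0x6b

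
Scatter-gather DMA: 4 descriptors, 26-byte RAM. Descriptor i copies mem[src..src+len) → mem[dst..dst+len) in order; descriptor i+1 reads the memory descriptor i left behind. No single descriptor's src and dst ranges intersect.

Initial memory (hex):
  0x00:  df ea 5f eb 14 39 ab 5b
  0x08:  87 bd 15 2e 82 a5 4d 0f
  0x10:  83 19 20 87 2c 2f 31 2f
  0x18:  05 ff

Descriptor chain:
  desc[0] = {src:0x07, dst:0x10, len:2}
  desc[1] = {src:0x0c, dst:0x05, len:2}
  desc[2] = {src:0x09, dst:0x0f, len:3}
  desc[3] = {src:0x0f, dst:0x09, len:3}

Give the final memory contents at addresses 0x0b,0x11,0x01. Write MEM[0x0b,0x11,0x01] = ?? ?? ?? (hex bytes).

MEM[0x0b,0x11,0x01] = 2e 2e ea

#0 dst[0x10+2] := {0x5b,0x87}
#1 dst[0x05+2] := {0x82,0xa5}
#2 dst[0x0f+3] := {0xbd,0x15,0x2e}
#3 dst[0x09+3] := {0xbd,0x15,0x2e}
query mem[0x0b]=0x2e, mem[0x11]=0x2e, mem[0x01]=0xea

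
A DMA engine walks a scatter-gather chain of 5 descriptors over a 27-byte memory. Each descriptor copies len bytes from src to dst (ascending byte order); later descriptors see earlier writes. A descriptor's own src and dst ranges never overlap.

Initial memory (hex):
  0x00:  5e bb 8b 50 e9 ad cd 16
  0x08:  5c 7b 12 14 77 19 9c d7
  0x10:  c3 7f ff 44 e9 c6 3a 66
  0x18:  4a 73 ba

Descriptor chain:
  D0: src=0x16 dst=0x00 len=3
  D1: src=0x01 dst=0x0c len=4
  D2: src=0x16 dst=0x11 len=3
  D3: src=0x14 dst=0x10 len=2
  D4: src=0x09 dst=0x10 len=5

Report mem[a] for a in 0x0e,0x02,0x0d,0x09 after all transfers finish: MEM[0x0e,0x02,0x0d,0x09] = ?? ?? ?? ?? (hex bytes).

  after D0: wrote 3B at 0x00 = 3a664a
  after D1: wrote 4B at 0x0c = 664a50e9
  after D2: wrote 3B at 0x11 = 3a664a
  after D3: wrote 2B at 0x10 = e9c6
  after D4: wrote 5B at 0x10 = 7b1214664a
query mem[0x0e]=0x50, mem[0x02]=0x4a, mem[0x0d]=0x4a, mem[0x09]=0x7b

MEM[0x0e,0x02,0x0d,0x09] = 50 4a 4a 7b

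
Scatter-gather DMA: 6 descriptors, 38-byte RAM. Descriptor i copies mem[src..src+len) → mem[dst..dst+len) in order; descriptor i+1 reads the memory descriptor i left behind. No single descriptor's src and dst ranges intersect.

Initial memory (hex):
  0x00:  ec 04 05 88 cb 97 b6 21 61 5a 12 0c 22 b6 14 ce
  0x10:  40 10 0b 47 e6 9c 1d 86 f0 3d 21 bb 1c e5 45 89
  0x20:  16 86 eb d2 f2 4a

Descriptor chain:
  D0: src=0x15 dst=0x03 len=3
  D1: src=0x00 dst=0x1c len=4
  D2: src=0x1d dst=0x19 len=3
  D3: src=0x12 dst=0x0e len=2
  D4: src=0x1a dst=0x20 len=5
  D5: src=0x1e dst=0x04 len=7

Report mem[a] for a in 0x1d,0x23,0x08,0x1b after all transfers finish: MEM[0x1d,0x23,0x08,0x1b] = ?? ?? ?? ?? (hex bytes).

MEM[0x1d,0x23,0x08,0x1b] = 04 04 ec 9c

D0: mem[0x03..0x05] <- [9c 1d 86]
D1: mem[0x1c..0x1f] <- [ec 04 05 9c]
D2: mem[0x19..0x1b] <- [04 05 9c]
D3: mem[0x0e..0x0f] <- [0b 47]
D4: mem[0x20..0x24] <- [05 9c ec 04 05]
D5: mem[0x04..0x0a] <- [05 9c 05 9c ec 04 05]
query mem[0x1d]=0x04, mem[0x23]=0x04, mem[0x08]=0xec, mem[0x1b]=0x9c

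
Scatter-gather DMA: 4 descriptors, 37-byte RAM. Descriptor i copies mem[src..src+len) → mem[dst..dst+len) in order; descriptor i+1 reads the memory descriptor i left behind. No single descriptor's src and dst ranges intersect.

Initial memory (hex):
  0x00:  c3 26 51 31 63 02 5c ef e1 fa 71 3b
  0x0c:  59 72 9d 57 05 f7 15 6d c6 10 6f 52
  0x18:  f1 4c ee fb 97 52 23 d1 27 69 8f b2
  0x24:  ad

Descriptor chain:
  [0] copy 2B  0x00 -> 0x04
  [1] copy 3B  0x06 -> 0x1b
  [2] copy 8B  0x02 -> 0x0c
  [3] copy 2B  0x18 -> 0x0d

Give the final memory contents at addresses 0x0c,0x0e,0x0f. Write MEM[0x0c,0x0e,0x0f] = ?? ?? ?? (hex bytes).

MEM[0x0c,0x0e,0x0f] = 51 4c 26

#0 dst[0x04+2] := {0xc3,0x26}
#1 dst[0x1b+3] := {0x5c,0xef,0xe1}
#2 dst[0x0c+8] := {0x51,0x31,0xc3,0x26,0x5c,0xef,0xe1,0xfa}
#3 dst[0x0d+2] := {0xf1,0x4c}
query mem[0x0c]=0x51, mem[0x0e]=0x4c, mem[0x0f]=0x26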